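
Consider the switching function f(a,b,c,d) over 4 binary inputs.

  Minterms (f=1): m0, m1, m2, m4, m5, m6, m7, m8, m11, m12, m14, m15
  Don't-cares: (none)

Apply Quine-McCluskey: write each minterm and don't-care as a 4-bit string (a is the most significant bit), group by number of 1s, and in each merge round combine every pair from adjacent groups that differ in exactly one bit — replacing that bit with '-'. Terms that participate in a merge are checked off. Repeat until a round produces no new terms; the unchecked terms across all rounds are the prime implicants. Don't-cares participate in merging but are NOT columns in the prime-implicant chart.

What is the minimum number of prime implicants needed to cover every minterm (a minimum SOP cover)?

5

Round 0: 0000✓ 0001✓ 0010✓ 0100✓ 0101✓ 0110✓ 0111✓ 1000✓ 1011✓ 1100✓ 1110✓ 1111✓
Round 1: -000✓ -100✓ -110✓ -111✓ 0-00✓ 0-01✓ 0-10✓ 00-0✓ 000-✓ 01-0✓ 01-1✓ 010-✓ 011-✓ 1-00✓ 1-11 11-0✓ 111-✓
Round 2: --00 -1-0 -11- 0--0 0-0- 01--
PIs = {--00, -1-0, -11-, 0--0, 0-0-, 01--, 1-11}
Coverage chart:
  m0: --00,0--0,0-0-
  m1: 0-0- ←essential
  m2: 0--0 ←essential
  m4: --00,-1-0,0--0,0-0-,01--
  m5: 0-0-,01--
  m6: -1-0,-11-,0--0,01--
  m7: -11-,01--
  m8: --00 ←essential
  m11: 1-11 ←essential
  m12: --00,-1-0
  m14: -1-0,-11-
  m15: -11-,1-11
Essential: --00, 0--0, 0-0-, 1-11
Petrick residual → -11-
Min cover (5 terms): c'd' + bc + a'd' + a'c' + acd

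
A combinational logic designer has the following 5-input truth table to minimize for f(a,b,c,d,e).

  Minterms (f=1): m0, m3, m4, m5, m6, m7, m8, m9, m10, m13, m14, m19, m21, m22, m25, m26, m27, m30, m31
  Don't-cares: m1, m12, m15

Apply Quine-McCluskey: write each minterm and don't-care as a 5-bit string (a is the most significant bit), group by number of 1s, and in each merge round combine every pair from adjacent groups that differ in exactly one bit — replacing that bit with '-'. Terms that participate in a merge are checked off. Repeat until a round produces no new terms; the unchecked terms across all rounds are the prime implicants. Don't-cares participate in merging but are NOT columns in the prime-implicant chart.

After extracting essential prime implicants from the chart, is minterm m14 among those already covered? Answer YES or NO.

YES

[col 0] 00000*, 00001*, 00011*, 00100*, 00101*, 00110*, 00111*, 01000*, 01001*, 01010*, 01100*, 01101*, 01110*, 01111*, 10011*, 10101*, 10110*, 11001*, 11010*, 11011*, 11110*, 11111*
[col 1] -0011, -0101, -0110*, -1001, -1010*, -1110*, -1111*, 0-000*, 0-001*, 0-100*, 0-101*, 0-110*, 0-111*, 00-00*, 00-01*, 00-11*, 000-1*, 0000-*, 001-0*, 001-1*, 0010-*, 0011-*, 01-00*, 01-01*, 01-10*, 010-0*, 0100-*, 011-0*, 011-1*, 0110-*, 0111-*, 1-011, 1-110*, 11-10*, 11-11*, 110-1, 1101-*, 1111-*
[col 2] --110, -1-10, -111-, 0--00*, 0--01*, 0-00-*, 0-1-0*, 0-1-1*, 0-10-*, 0-11-*, 00--1, 00-0-*, 001--*, 01--0, 01-0-*, 011--*, 11-1-
[col 3] 0--0-, 0-1--
Prime implicants: --110, -0011, -0101, -1-10, -1001, -111-, 0--0-, 0-1--, 00--1, 01--0, 1-011, 11-1-, 110-1
PI chart (minterm → PIs covering it):
  0 | 0--0-  (sole → essential)
  3 | -0011,00--1
  4 | 0--0-,0-1--
  5 | -0101,0--0-,0-1--,00--1
  6 | --110,0-1--
  7 | 0-1--,00--1
  8 | 0--0-,01--0
  9 | -1001,0--0-
  10 | -1-10,01--0
  13 | 0--0-,0-1--
  14 | --110,-1-10,-111-,0-1--,01--0
  19 | -0011,1-011
  21 | -0101  (sole → essential)
  22 | --110  (sole → essential)
  25 | -1001,110-1
  26 | -1-10,11-1-
  27 | 1-011,11-1-,110-1
  30 | --110,-1-10,-111-,11-1-
  31 | -111-,11-1-
Essential prime implicants: --110, -0101, 0--0-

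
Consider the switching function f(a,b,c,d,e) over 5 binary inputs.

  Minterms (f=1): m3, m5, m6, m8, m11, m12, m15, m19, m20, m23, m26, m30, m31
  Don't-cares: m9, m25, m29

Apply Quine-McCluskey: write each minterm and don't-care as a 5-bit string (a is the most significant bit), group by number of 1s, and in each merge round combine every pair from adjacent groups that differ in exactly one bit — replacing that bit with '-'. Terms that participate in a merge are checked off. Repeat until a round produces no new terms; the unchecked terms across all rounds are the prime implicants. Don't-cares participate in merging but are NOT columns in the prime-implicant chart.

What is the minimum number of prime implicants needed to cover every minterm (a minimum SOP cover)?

size-2^0 implicants → 00011(✓)  00101  00110  01000(✓)  01001(✓)  01011(✓)  01100(✓)  01111(✓)  10011(✓)  10100  10111(✓)  11001(✓)  11010(✓)  11101(✓)  11110(✓)  11111(✓)
size-2^1 implicants → -0011  -1001  -1111  0-011  01-00  01-11  010-1  0100-  1-111  10-11  11-01  11-10  111-1  1111-
Unchecked terms (primes): -0011, -1001, -1111, 0-011, 00101, 00110, 01-00, 01-11, 010-1, 0100-, 1-111, 10-11, 10100, 11-01, 11-10, 111-1, 1111-
Minterm coverage:
  m3 ⊆ -0011,0-011
  m5 ⊆ 00101 [E]
  m6 ⊆ 00110 [E]
  m8 ⊆ 01-00,0100-
  m11 ⊆ 0-011,01-11,010-1
  m12 ⊆ 01-00 [E]
  m15 ⊆ -1111,01-11
  m19 ⊆ -0011,10-11
  m20 ⊆ 10100 [E]
  m23 ⊆ 1-111,10-11
  m26 ⊆ 11-10 [E]
  m30 ⊆ 11-10,1111-
  m31 ⊆ -1111,1-111,111-1,1111-
E = {00101, 00110, 01-00, 10100, 11-10}
Petrick residual → -0011, 01-11, 1-111
Cover = b'c'de + a'b'cd'e + a'b'cde' + a'bd'e' + a'bde + acde + ab'cd'e' + abde'  |cover|=8

8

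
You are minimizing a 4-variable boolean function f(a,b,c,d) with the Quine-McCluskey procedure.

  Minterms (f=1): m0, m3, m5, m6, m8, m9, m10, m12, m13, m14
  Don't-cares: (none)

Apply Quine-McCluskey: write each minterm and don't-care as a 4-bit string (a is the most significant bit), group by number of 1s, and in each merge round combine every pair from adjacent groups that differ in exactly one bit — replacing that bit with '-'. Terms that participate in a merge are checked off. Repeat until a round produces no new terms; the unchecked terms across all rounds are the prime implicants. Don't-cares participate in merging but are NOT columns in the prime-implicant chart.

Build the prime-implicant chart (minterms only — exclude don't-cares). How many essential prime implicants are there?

6

[col 0] 0000*, 0011, 0101*, 0110*, 1000*, 1001*, 1010*, 1100*, 1101*, 1110*
[col 1] -000, -101, -110, 1-00*, 1-01*, 1-10*, 10-0*, 100-*, 11-0*, 110-*
[col 2] 1--0, 1-0-
Prime implicants: -000, -101, -110, 0011, 1--0, 1-0-
PI chart (minterm → PIs covering it):
  0 | -000  (sole → essential)
  3 | 0011  (sole → essential)
  5 | -101  (sole → essential)
  6 | -110  (sole → essential)
  8 | -000,1--0,1-0-
  9 | 1-0-  (sole → essential)
  10 | 1--0  (sole → essential)
  12 | 1--0,1-0-
  13 | -101,1-0-
  14 | -110,1--0
Essential prime implicants: -000, -101, -110, 0011, 1--0, 1-0-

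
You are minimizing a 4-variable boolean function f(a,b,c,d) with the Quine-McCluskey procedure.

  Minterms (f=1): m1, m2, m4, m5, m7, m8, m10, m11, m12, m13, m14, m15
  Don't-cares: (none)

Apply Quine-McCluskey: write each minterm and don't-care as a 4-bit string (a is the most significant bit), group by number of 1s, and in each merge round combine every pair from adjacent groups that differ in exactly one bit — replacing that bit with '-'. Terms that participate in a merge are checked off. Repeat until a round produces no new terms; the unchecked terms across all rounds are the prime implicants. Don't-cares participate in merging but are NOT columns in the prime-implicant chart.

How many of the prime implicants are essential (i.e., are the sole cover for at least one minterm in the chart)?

6

Round 0: 0001✓ 0010✓ 0100✓ 0101✓ 0111✓ 1000✓ 1010✓ 1011✓ 1100✓ 1101✓ 1110✓ 1111✓
Round 1: -010 -100✓ -101✓ -111✓ 0-01 01-1✓ 010-✓ 1-00✓ 1-10✓ 1-11✓ 10-0✓ 101-✓ 11-0✓ 11-1✓ 110-✓ 111-✓
Round 2: -1-1 -10- 1--0 1-1- 11--
PIs = {-010, -1-1, -10-, 0-01, 1--0, 1-1-, 11--}
Coverage chart:
  m1: 0-01 ←essential
  m2: -010 ←essential
  m4: -10- ←essential
  m5: -1-1,-10-,0-01
  m7: -1-1 ←essential
  m8: 1--0 ←essential
  m10: -010,1--0,1-1-
  m11: 1-1- ←essential
  m12: -10-,1--0,11--
  m13: -1-1,-10-,11--
  m14: 1--0,1-1-,11--
  m15: -1-1,1-1-,11--
Essential: -010, -1-1, -10-, 0-01, 1--0, 1-1-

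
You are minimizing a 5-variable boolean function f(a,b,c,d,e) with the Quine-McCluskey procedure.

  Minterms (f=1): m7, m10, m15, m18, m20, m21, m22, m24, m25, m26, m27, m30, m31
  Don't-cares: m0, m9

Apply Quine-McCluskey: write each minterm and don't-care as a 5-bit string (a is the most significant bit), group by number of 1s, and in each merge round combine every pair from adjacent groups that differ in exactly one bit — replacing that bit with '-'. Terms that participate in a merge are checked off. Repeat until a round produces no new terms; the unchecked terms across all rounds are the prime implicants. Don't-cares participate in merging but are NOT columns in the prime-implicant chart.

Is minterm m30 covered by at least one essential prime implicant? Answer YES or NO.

YES

Round 0: 00000 00111✓ 01001✓ 01010✓ 01111✓ 10010✓ 10100✓ 10101✓ 10110✓ 11000✓ 11001✓ 11010✓ 11011✓ 11110✓ 11111✓
Round 1: -1001 -1010 -1111 0-111 1-010✓ 1-110✓ 10-10✓ 101-0 1010- 11-10✓ 11-11✓ 110-0✓ 110-1✓ 1100-✓ 1101-✓ 1111-✓
Round 2: 1--10 11-1- 110--
PIs = {-1001, -1010, -1111, 0-111, 00000, 1--10, 101-0, 1010-, 11-1-, 110--}
Coverage chart:
  m7: 0-111 ←essential
  m10: -1010 ←essential
  m15: -1111,0-111
  m18: 1--10 ←essential
  m20: 101-0,1010-
  m21: 1010- ←essential
  m22: 1--10,101-0
  m24: 110-- ←essential
  m25: -1001,110--
  m26: -1010,1--10,11-1-,110--
  m27: 11-1-,110--
  m30: 1--10,11-1-
  m31: -1111,11-1-
Essential: -1010, 0-111, 1--10, 1010-, 110--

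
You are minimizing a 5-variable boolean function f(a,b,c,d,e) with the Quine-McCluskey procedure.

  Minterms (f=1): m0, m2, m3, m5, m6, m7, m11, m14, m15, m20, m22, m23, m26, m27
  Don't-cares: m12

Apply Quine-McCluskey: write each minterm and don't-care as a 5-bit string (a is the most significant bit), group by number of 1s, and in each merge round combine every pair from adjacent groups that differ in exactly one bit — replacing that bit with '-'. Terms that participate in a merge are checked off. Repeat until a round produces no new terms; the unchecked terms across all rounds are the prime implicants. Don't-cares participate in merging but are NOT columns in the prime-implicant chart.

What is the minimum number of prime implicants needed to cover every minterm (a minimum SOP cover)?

Round 0: 00000✓ 00010✓ 00011✓ 00101✓ 00110✓ 00111✓ 01011✓ 01100✓ 01110✓ 01111✓ 10100✓ 10110✓ 10111✓ 11010✓ 11011✓
Round 1: -0110✓ -0111✓ -1011 0-011✓ 0-110✓ 0-111✓ 00-10✓ 00-11✓ 000-0 0001-✓ 001-1 0011-✓ 01-11✓ 011-0 0111-✓ 101-0 1011-✓ 1101-
Round 2: -011- 0--11 0-11- 00-1-
PIs = {-011-, -1011, 0--11, 0-11-, 00-1-, 000-0, 001-1, 011-0, 101-0, 1101-}
Coverage chart:
  m0: 000-0 ←essential
  m2: 00-1-,000-0
  m3: 0--11,00-1-
  m5: 001-1 ←essential
  m6: -011-,0-11-,00-1-
  m7: -011-,0--11,0-11-,00-1-,001-1
  m11: -1011,0--11
  m14: 0-11-,011-0
  m15: 0--11,0-11-
  m20: 101-0 ←essential
  m22: -011-,101-0
  m23: -011- ←essential
  m26: 1101- ←essential
  m27: -1011,1101-
Essential: -011-, 000-0, 001-1, 101-0, 1101-
Petrick residual → 0--11, 0-11-
Min cover (7 terms): b'cd + a'de + a'cd + a'b'c'e' + a'b'ce + ab'ce' + abc'd

7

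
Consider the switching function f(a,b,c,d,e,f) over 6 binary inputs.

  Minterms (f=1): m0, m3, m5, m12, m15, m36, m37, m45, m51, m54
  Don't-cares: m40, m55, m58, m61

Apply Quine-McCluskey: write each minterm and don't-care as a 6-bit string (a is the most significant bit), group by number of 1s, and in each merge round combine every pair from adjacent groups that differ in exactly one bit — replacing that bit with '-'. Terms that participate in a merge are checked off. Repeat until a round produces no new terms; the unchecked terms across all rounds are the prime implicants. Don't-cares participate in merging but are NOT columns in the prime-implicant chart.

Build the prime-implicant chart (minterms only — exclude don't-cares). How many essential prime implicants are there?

[col 0] 000000, 000011, 000101*, 001100, 001111, 100100*, 100101*, 101000, 101101*, 110011*, 110110*, 110111*, 111010, 111101*
[col 1] -00101, 1-1101, 10-101, 10010-, 110-11, 11011-
Prime implicants: -00101, 000000, 000011, 001100, 001111, 1-1101, 10-101, 10010-, 101000, 110-11, 11011-, 111010
PI chart (minterm → PIs covering it):
  0 | 000000  (sole → essential)
  3 | 000011  (sole → essential)
  5 | -00101  (sole → essential)
  12 | 001100  (sole → essential)
  15 | 001111  (sole → essential)
  36 | 10010-  (sole → essential)
  37 | -00101,10-101,10010-
  45 | 1-1101,10-101
  51 | 110-11  (sole → essential)
  54 | 11011-  (sole → essential)
Essential prime implicants: -00101, 000000, 000011, 001100, 001111, 10010-, 110-11, 11011-

8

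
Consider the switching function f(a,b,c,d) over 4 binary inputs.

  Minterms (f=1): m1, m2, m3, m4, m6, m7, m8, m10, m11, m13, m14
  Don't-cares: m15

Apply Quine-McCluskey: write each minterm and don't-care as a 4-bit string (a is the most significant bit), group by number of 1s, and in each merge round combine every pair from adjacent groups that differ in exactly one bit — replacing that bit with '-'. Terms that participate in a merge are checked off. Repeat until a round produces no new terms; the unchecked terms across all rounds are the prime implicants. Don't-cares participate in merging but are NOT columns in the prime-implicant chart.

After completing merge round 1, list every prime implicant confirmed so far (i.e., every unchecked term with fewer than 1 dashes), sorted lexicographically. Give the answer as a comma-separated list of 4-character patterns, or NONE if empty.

size-2^0 implicants → 0001(✓)  0010(✓)  0011(✓)  0100(✓)  0110(✓)  0111(✓)  1000(✓)  1010(✓)  1011(✓)  1101(✓)  1110(✓)  1111(✓)
size-2^1 implicants → -010(✓)  -011(✓)  -110(✓)  -111(✓)  0-10(✓)  0-11(✓)  00-1  001-(✓)  01-0  011-(✓)  1-10(✓)  1-11(✓)  10-0  101-(✓)  11-1  111-(✓)
size-2^2 implicants → --10(✓)  --11(✓)  -01-(✓)  -11-(✓)  0-1-(✓)  1-1-(✓)
size-2^3 implicants → --1-
Unchecked terms (primes): --1-, 00-1, 01-0, 10-0, 11-1

NONE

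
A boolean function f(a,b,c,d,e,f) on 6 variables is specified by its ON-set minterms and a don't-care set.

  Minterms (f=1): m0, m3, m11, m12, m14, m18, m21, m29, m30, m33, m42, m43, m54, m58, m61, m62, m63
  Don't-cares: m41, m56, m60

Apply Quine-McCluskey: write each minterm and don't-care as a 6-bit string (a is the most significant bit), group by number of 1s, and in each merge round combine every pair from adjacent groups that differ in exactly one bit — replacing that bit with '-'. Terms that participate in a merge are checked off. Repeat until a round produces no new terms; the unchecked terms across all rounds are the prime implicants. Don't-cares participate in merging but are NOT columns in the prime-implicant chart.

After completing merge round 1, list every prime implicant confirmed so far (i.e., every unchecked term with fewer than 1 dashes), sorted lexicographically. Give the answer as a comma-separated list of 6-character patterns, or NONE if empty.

000000, 010010

size-2^0 implicants → 000000  000011(✓)  001011(✓)  001100(✓)  001110(✓)  010010  010101(✓)  011101(✓)  011110(✓)  100001(✓)  101001(✓)  101010(✓)  101011(✓)  110110(✓)  111000(✓)  111010(✓)  111100(✓)  111101(✓)  111110(✓)  111111(✓)
size-2^1 implicants → -01011  -11101  -11110  0-1110  00-011  0011-0  01-101  1-1010  10-001  1010-1  10101-  11-110  111-00(✓)  111-10(✓)  1110-0(✓)  1111-0(✓)  1111-1(✓)  11110-(✓)  11111-(✓)
size-2^2 implicants → 111--0  1111--
Unchecked terms (primes): -01011, -11101, -11110, 0-1110, 00-011, 000000, 0011-0, 01-101, 010010, 1-1010, 10-001, 1010-1, 10101-, 11-110, 111--0, 1111--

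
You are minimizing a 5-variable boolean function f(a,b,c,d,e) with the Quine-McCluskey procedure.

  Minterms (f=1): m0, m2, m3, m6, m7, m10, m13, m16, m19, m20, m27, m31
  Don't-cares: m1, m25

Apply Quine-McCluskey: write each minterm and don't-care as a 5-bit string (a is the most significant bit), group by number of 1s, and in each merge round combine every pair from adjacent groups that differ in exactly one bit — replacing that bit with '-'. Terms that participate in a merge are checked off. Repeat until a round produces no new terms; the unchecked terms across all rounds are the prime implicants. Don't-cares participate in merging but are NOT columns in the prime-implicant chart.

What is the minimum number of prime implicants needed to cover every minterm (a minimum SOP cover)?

size-2^0 implicants → 00000(✓)  00001(✓)  00010(✓)  00011(✓)  00110(✓)  00111(✓)  01010(✓)  01101  10000(✓)  10011(✓)  10100(✓)  11001(✓)  11011(✓)  11111(✓)
size-2^1 implicants → -0000  -0011  0-010  00-10(✓)  00-11(✓)  000-0(✓)  000-1(✓)  0000-(✓)  0001-(✓)  0011-(✓)  1-011  10-00  11-11  110-1
size-2^2 implicants → 00-1-  000--
Unchecked terms (primes): -0000, -0011, 0-010, 00-1-, 000--, 01101, 1-011, 10-00, 11-11, 110-1
Minterm coverage:
  m0 ⊆ -0000,000--
  m2 ⊆ 0-010,00-1-,000--
  m3 ⊆ -0011,00-1-,000--
  m6 ⊆ 00-1- [E]
  m7 ⊆ 00-1- [E]
  m10 ⊆ 0-010 [E]
  m13 ⊆ 01101 [E]
  m16 ⊆ -0000,10-00
  m19 ⊆ -0011,1-011
  m20 ⊆ 10-00 [E]
  m27 ⊆ 1-011,11-11,110-1
  m31 ⊆ 11-11 [E]
E = {0-010, 00-1-, 01101, 10-00, 11-11}
Petrick residual → -0000, -0011
Cover = b'c'd'e' + b'c'de + a'c'de' + a'b'd + a'bcd'e + ab'd'e' + abde  |cover|=7

7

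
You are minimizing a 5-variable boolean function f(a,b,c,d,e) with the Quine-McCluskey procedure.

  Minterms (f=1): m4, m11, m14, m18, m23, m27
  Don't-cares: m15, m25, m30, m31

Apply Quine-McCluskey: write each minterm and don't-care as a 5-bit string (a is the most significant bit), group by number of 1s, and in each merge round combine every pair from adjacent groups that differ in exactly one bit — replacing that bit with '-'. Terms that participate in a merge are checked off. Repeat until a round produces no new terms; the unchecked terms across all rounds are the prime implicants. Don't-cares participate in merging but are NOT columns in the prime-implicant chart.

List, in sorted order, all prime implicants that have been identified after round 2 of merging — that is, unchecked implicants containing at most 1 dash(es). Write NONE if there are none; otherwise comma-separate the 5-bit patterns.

00100, 1-111, 10010, 110-1

size-2^0 implicants → 00100  01011(✓)  01110(✓)  01111(✓)  10010  10111(✓)  11001(✓)  11011(✓)  11110(✓)  11111(✓)
size-2^1 implicants → -1011(✓)  -1110(✓)  -1111(✓)  01-11(✓)  0111-(✓)  1-111  11-11(✓)  110-1  1111-(✓)
size-2^2 implicants → -1-11  -111-
Unchecked terms (primes): -1-11, -111-, 00100, 1-111, 10010, 110-1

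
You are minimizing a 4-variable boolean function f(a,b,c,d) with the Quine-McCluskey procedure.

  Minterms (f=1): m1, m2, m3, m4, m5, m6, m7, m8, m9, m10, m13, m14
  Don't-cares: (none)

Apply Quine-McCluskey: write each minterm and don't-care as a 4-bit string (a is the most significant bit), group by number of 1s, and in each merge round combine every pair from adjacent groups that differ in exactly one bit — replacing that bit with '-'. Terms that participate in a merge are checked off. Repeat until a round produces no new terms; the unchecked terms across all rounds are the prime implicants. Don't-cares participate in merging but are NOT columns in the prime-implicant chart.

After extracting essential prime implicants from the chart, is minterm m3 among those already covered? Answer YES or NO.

Round 0: 0001✓ 0010✓ 0011✓ 0100✓ 0101✓ 0110✓ 0111✓ 1000✓ 1001✓ 1010✓ 1101✓ 1110✓
Round 1: -001✓ -010✓ -101✓ -110✓ 0-01✓ 0-10✓ 0-11✓ 00-1✓ 001-✓ 01-0✓ 01-1✓ 010-✓ 011-✓ 1-01✓ 1-10✓ 10-0 100-
Round 2: --01 --10 0--1 0-1- 01--
PIs = {--01, --10, 0--1, 0-1-, 01--, 10-0, 100-}
Coverage chart:
  m1: --01,0--1
  m2: --10,0-1-
  m3: 0--1,0-1-
  m4: 01-- ←essential
  m5: --01,0--1,01--
  m6: --10,0-1-,01--
  m7: 0--1,0-1-,01--
  m8: 10-0,100-
  m9: --01,100-
  m10: --10,10-0
  m13: --01 ←essential
  m14: --10 ←essential
Essential: --01, --10, 01--

NO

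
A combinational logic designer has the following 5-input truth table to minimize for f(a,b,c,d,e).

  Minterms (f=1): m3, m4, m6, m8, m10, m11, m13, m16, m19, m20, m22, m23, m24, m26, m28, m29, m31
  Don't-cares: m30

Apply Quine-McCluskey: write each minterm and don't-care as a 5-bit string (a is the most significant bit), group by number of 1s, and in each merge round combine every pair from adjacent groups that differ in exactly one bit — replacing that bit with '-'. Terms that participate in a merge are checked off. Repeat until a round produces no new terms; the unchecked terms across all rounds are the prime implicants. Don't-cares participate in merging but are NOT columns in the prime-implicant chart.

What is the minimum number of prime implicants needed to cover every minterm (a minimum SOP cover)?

7

size-2^0 implicants → 00011(✓)  00100(✓)  00110(✓)  01000(✓)  01010(✓)  01011(✓)  01101(✓)  10000(✓)  10011(✓)  10100(✓)  10110(✓)  10111(✓)  11000(✓)  11010(✓)  11100(✓)  11101(✓)  11110(✓)  11111(✓)
size-2^1 implicants → -0011  -0100(✓)  -0110(✓)  -1000(✓)  -1010(✓)  -1101  0-011  001-0(✓)  010-0(✓)  0101-  1-000(✓)  1-100(✓)  1-110(✓)  1-111(✓)  10-00(✓)  10-11  101-0(✓)  1011-(✓)  11-00(✓)  11-10(✓)  110-0(✓)  111-0(✓)  111-1(✓)  1110-(✓)  1111-(✓)
size-2^2 implicants → -01-0  -10-0  1--00  1-1-0  1-11-  11--0  111--
Unchecked terms (primes): -0011, -01-0, -10-0, -1101, 0-011, 0101-, 1--00, 1-1-0, 1-11-, 10-11, 11--0, 111--
Minterm coverage:
  m3 ⊆ -0011,0-011
  m4 ⊆ -01-0 [E]
  m6 ⊆ -01-0 [E]
  m8 ⊆ -10-0 [E]
  m10 ⊆ -10-0,0101-
  m11 ⊆ 0-011,0101-
  m13 ⊆ -1101 [E]
  m16 ⊆ 1--00 [E]
  m19 ⊆ -0011,10-11
  m20 ⊆ -01-0,1--00,1-1-0
  m22 ⊆ -01-0,1-1-0,1-11-
  m23 ⊆ 1-11-,10-11
  m24 ⊆ -10-0,1--00,11--0
  m26 ⊆ -10-0,11--0
  m28 ⊆ 1--00,1-1-0,11--0,111--
  m29 ⊆ -1101,111--
  m31 ⊆ 1-11-,111--
E = {-01-0, -10-0, -1101, 1--00}
Petrick residual → -0011, 0-011, 1-11-
Cover = b'c'de + b'ce' + bc'e' + bcd'e + a'c'de + ad'e' + acd  |cover|=7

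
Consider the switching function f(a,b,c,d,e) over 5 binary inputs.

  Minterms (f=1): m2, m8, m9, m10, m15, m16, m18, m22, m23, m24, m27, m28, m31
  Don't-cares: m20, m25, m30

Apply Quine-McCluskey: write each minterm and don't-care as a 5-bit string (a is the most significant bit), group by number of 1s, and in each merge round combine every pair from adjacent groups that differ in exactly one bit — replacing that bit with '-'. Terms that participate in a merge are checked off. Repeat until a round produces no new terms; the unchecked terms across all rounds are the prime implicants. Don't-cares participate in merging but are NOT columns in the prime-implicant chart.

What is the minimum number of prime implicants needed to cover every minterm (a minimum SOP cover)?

size-2^0 implicants → 00010(✓)  01000(✓)  01001(✓)  01010(✓)  01111(✓)  10000(✓)  10010(✓)  10100(✓)  10110(✓)  10111(✓)  11000(✓)  11001(✓)  11011(✓)  11100(✓)  11110(✓)  11111(✓)
size-2^1 implicants → -0010  -1000(✓)  -1001(✓)  -1111  0-010  010-0  0100-(✓)  1-000(✓)  1-100(✓)  1-110(✓)  1-111(✓)  10-00(✓)  10-10(✓)  100-0(✓)  101-0(✓)  1011-(✓)  11-00(✓)  11-11  110-1  1100-(✓)  111-0(✓)  1111-(✓)
size-2^2 implicants → -100-  1--00  1-1-0  1-11-  10--0
Unchecked terms (primes): -0010, -100-, -1111, 0-010, 010-0, 1--00, 1-1-0, 1-11-, 10--0, 11-11, 110-1
Minterm coverage:
  m2 ⊆ -0010,0-010
  m8 ⊆ -100-,010-0
  m9 ⊆ -100- [E]
  m10 ⊆ 0-010,010-0
  m15 ⊆ -1111 [E]
  m16 ⊆ 1--00,10--0
  m18 ⊆ -0010,10--0
  m22 ⊆ 1-1-0,1-11-,10--0
  m23 ⊆ 1-11- [E]
  m24 ⊆ -100-,1--00
  m27 ⊆ 11-11,110-1
  m28 ⊆ 1--00,1-1-0
  m31 ⊆ -1111,1-11-,11-11
E = {-100-, -1111, 1-11-}
Petrick residual → -0010, 0-010, 1--00, 11-11
Cover = b'c'de' + bc'd' + bcde + a'c'de' + ad'e' + acd + abde  |cover|=7

7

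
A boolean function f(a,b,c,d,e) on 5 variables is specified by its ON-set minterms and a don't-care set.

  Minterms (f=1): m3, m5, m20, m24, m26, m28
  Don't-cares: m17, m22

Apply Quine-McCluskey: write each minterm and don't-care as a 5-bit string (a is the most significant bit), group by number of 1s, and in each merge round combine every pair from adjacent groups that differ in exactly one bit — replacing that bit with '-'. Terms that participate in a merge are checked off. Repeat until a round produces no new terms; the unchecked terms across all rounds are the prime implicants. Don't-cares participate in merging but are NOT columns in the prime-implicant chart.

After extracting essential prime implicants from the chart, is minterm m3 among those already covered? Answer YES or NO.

YES

Round 0: 00011 00101 10001 10100✓ 10110✓ 11000✓ 11010✓ 11100✓
Round 1: 1-100 101-0 11-00 110-0
PIs = {00011, 00101, 1-100, 10001, 101-0, 11-00, 110-0}
Coverage chart:
  m3: 00011 ←essential
  m5: 00101 ←essential
  m20: 1-100,101-0
  m24: 11-00,110-0
  m26: 110-0 ←essential
  m28: 1-100,11-00
Essential: 00011, 00101, 110-0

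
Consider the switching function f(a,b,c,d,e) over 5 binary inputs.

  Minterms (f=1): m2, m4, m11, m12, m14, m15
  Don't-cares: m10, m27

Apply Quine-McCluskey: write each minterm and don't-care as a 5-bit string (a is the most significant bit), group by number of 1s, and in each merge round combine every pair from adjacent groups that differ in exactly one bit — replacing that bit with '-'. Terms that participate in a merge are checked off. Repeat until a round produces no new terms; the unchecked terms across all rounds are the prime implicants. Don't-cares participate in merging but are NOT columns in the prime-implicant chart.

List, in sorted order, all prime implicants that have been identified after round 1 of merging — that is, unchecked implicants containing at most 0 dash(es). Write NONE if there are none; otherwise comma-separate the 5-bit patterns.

NONE

[col 0] 00010*, 00100*, 01010*, 01011*, 01100*, 01110*, 01111*, 11011*
[col 1] -1011, 0-010, 0-100, 01-10*, 01-11*, 0101-*, 011-0, 0111-*
[col 2] 01-1-
Prime implicants: -1011, 0-010, 0-100, 01-1-, 011-0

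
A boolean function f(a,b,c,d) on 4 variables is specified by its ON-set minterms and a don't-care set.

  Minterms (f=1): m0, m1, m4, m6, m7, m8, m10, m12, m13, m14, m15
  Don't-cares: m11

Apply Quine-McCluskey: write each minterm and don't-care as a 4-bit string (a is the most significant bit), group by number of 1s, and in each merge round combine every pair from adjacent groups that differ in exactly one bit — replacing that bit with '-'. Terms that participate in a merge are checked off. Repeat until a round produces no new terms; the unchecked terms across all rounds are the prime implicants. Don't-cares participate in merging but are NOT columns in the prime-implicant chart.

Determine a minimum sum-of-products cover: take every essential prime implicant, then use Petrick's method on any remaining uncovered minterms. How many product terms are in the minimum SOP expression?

5

[col 0] 0000*, 0001*, 0100*, 0110*, 0111*, 1000*, 1010*, 1011*, 1100*, 1101*, 1110*, 1111*
[col 1] -000*, -100*, -110*, -111*, 0-00*, 000-, 01-0*, 011-*, 1-00*, 1-10*, 1-11*, 10-0*, 101-*, 11-0*, 11-1*, 110-*, 111-*
[col 2] --00, -1-0, -11-, 1--0, 1-1-, 11--
Prime implicants: --00, -1-0, -11-, 000-, 1--0, 1-1-, 11--
PI chart (minterm → PIs covering it):
  0 | --00,000-
  1 | 000-  (sole → essential)
  4 | --00,-1-0
  6 | -1-0,-11-
  7 | -11-  (sole → essential)
  8 | --00,1--0
  10 | 1--0,1-1-
  12 | --00,-1-0,1--0,11--
  13 | 11--  (sole → essential)
  14 | -1-0,-11-,1--0,1-1-,11--
  15 | -11-,1-1-,11--
Essential prime implicants: -11-, 000-, 11--
Petrick residual → --00, 1--0
Minimum SOP uses 5 PIs: c'd' + bc + a'b'c' + ad' + ab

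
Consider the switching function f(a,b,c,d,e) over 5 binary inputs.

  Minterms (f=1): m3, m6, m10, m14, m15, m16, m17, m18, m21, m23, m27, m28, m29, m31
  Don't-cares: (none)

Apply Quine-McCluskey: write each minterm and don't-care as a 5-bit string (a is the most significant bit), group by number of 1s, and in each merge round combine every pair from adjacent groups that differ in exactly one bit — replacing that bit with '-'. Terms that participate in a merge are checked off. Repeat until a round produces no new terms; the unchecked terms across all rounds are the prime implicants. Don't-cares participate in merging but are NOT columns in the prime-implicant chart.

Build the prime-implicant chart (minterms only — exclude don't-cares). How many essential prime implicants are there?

size-2^0 implicants → 00011  00110(✓)  01010(✓)  01110(✓)  01111(✓)  10000(✓)  10001(✓)  10010(✓)  10101(✓)  10111(✓)  11011(✓)  11100(✓)  11101(✓)  11111(✓)
size-2^1 implicants → -1111  0-110  01-10  0111-  1-101(✓)  1-111(✓)  10-01  100-0  1000-  101-1(✓)  11-11  111-1(✓)  1110-
size-2^2 implicants → 1-1-1
Unchecked terms (primes): -1111, 0-110, 00011, 01-10, 0111-, 1-1-1, 10-01, 100-0, 1000-, 11-11, 1110-
Minterm coverage:
  m3 ⊆ 00011 [E]
  m6 ⊆ 0-110 [E]
  m10 ⊆ 01-10 [E]
  m14 ⊆ 0-110,01-10,0111-
  m15 ⊆ -1111,0111-
  m16 ⊆ 100-0,1000-
  m17 ⊆ 10-01,1000-
  m18 ⊆ 100-0 [E]
  m21 ⊆ 1-1-1,10-01
  m23 ⊆ 1-1-1 [E]
  m27 ⊆ 11-11 [E]
  m28 ⊆ 1110- [E]
  m29 ⊆ 1-1-1,1110-
  m31 ⊆ -1111,1-1-1,11-11
E = {0-110, 00011, 01-10, 1-1-1, 100-0, 11-11, 1110-}

7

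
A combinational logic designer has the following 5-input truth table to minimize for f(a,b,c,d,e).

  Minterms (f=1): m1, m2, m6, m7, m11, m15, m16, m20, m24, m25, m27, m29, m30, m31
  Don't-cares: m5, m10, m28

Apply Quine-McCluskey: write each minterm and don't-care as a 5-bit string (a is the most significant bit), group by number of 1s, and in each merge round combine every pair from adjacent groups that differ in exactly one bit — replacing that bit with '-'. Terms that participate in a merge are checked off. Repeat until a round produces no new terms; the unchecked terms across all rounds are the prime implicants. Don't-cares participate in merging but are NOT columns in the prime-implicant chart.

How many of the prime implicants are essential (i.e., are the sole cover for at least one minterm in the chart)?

Round 0: 00001✓ 00010✓ 00101✓ 00110✓ 00111✓ 01010✓ 01011✓ 01111✓ 10000✓ 10100✓ 11000✓ 11001✓ 11011✓ 11100✓ 11101✓ 11110✓ 11111✓
Round 1: -1011✓ -1111✓ 0-010 0-111 00-01 00-10 001-1 0011- 01-11✓ 0101- 1-000✓ 1-100✓ 10-00✓ 11-00✓ 11-01✓ 11-11✓ 110-1✓ 1100-✓ 111-0✓ 111-1✓ 1110-✓ 1111-✓
Round 2: -1-11 1--00 11--1 11-0- 111--
PIs = {-1-11, 0-010, 0-111, 00-01, 00-10, 001-1, 0011-, 0101-, 1--00, 11--1, 11-0-, 111--}
Coverage chart:
  m1: 00-01 ←essential
  m2: 0-010,00-10
  m6: 00-10,0011-
  m7: 0-111,001-1,0011-
  m11: -1-11,0101-
  m15: -1-11,0-111
  m16: 1--00 ←essential
  m20: 1--00 ←essential
  m24: 1--00,11-0-
  m25: 11--1,11-0-
  m27: -1-11,11--1
  m29: 11--1,11-0-,111--
  m30: 111-- ←essential
  m31: -1-11,11--1,111--
Essential: 00-01, 1--00, 111--

3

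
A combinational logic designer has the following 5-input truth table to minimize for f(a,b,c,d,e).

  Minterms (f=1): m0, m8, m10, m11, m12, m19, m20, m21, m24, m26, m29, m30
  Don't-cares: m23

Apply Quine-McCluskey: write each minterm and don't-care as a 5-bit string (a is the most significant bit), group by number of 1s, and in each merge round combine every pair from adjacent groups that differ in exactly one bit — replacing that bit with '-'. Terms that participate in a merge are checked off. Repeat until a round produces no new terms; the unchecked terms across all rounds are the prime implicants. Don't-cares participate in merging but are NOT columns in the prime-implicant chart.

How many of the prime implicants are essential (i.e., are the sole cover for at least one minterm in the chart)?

[col 0] 00000*, 01000*, 01010*, 01011*, 01100*, 10011*, 10100*, 10101*, 10111*, 11000*, 11010*, 11101*, 11110*
[col 1] -1000*, -1010*, 0-000, 01-00, 010-0*, 0101-, 1-101, 10-11, 101-1, 1010-, 11-10, 110-0*
[col 2] -10-0
Prime implicants: -10-0, 0-000, 01-00, 0101-, 1-101, 10-11, 101-1, 1010-, 11-10
PI chart (minterm → PIs covering it):
  0 | 0-000  (sole → essential)
  8 | -10-0,0-000,01-00
  10 | -10-0,0101-
  11 | 0101-  (sole → essential)
  12 | 01-00  (sole → essential)
  19 | 10-11  (sole → essential)
  20 | 1010-  (sole → essential)
  21 | 1-101,101-1,1010-
  24 | -10-0  (sole → essential)
  26 | -10-0,11-10
  29 | 1-101  (sole → essential)
  30 | 11-10  (sole → essential)
Essential prime implicants: -10-0, 0-000, 01-00, 0101-, 1-101, 10-11, 1010-, 11-10

8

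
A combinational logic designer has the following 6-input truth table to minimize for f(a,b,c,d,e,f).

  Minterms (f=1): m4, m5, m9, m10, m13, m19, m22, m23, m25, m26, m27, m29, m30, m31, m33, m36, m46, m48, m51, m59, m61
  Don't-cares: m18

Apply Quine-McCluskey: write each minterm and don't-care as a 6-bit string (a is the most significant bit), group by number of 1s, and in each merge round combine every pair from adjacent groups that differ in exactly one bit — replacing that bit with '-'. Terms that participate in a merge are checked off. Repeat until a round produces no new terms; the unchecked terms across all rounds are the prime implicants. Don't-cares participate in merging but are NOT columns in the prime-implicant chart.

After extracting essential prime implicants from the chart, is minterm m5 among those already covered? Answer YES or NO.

NO

Round 0: 000100✓ 000101✓ 001001✓ 001010✓ 001101✓ 010010✓ 010011✓ 010110✓ 010111✓ 011001✓ 011010✓ 011011✓ 011101✓ 011110✓ 011111✓ 100001 100100✓ 101110 110000 110011✓ 111011✓ 111101✓
Round 1: -00100 -10011✓ -11011✓ -11101 0-1001✓ 0-1010 0-1101✓ 00-101 00010- 001-01✓ 01-010✓ 01-011✓ 01-110✓ 01-111✓ 010-10✓ 010-11✓ 01001-✓ 01011-✓ 011-01✓ 011-10✓ 011-11✓ 0110-1✓ 01101-✓ 0111-1✓ 01111-✓ 11-011✓
Round 2: -1-011 0-1-01 01--10✓ 01--11✓ 01-01-✓ 01-11-✓ 010-1-✓ 011--1 011-1-✓
Round 3: 01--1-
PIs = {-00100, -1-011, -11101, 0-1-01, 0-1010, 00-101, 00010-, 01--1-, 011--1, 100001, 101110, 110000}
Coverage chart:
  m4: -00100,00010-
  m5: 00-101,00010-
  m9: 0-1-01 ←essential
  m10: 0-1010 ←essential
  m13: 0-1-01,00-101
  m19: -1-011,01--1-
  m22: 01--1- ←essential
  m23: 01--1- ←essential
  m25: 0-1-01,011--1
  m26: 0-1010,01--1-
  m27: -1-011,01--1-,011--1
  m29: -11101,0-1-01,011--1
  m30: 01--1- ←essential
  m31: 01--1-,011--1
  m33: 100001 ←essential
  m36: -00100 ←essential
  m46: 101110 ←essential
  m48: 110000 ←essential
  m51: -1-011 ←essential
  m59: -1-011 ←essential
  m61: -11101 ←essential
Essential: -00100, -1-011, -11101, 0-1-01, 0-1010, 01--1-, 100001, 101110, 110000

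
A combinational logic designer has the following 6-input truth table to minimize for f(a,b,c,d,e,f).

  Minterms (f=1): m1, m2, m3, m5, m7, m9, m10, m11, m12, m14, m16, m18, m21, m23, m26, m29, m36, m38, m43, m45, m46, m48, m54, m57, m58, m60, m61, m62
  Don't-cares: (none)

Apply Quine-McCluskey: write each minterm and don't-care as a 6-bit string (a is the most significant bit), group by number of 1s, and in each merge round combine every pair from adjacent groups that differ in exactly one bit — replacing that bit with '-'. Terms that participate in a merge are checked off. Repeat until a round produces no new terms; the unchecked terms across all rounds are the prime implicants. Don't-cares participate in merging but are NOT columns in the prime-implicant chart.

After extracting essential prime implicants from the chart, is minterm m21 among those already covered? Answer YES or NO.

Round 0: 000001✓ 000010✓ 000011✓ 000101✓ 000111✓ 001001✓ 001010✓ 001011✓ 001100✓ 001110✓ 010000✓ 010010✓ 010101✓ 010111✓ 011010✓ 011101✓ 100100✓ 100110✓ 101011✓ 101101✓ 101110✓ 110000✓ 110110✓ 111001✓ 111010✓ 111100✓ 111101✓ 111110✓
Round 1: -01011 -01110 -10000 -11010 -11101 0-0010✓ 0-0101✓ 0-0111✓ 0-1010✓ 00-001✓ 00-010✓ 00-011✓ 000-01✓ 000-11✓ 0000-1✓ 00001-✓ 0001-1✓ 001-10 0010-1✓ 00101-✓ 0011-0 01-010✓ 01-101 0100-0 0101-1✓ 1-0110✓ 1-1101 1-1110✓ 10-110✓ 1001-0 11-110✓ 111-01 111-10 1111-0 11110-
Round 2: 0--010 0-01-1 00-0-1 00-01- 000--1 1--110
PIs = {-01011, -01110, -10000, -11010, -11101, 0--010, 0-01-1, 00-0-1, 00-01-, 000--1, 001-10, 0011-0, 01-101, 0100-0, 1--110, 1-1101, 1001-0, 111-01, 111-10, 1111-0, 11110-}
Coverage chart:
  m1: 00-0-1,000--1
  m2: 0--010,00-01-
  m3: 00-0-1,00-01-,000--1
  m5: 0-01-1,000--1
  m7: 0-01-1,000--1
  m9: 00-0-1 ←essential
  m10: 0--010,00-01-,001-10
  m11: -01011,00-0-1,00-01-
  m12: 0011-0 ←essential
  m14: -01110,001-10,0011-0
  m16: -10000,0100-0
  m18: 0--010,0100-0
  m21: 0-01-1,01-101
  m23: 0-01-1 ←essential
  m26: -11010,0--010
  m29: -11101,01-101
  m36: 1001-0 ←essential
  m38: 1--110,1001-0
  m43: -01011 ←essential
  m45: 1-1101 ←essential
  m46: -01110,1--110
  m48: -10000 ←essential
  m54: 1--110 ←essential
  m57: 111-01 ←essential
  m58: -11010,111-10
  m60: 1111-0,11110-
  m61: -11101,1-1101,111-01,11110-
  m62: 1--110,111-10,1111-0
Essential: -01011, -10000, 0-01-1, 00-0-1, 0011-0, 1--110, 1-1101, 1001-0, 111-01

YES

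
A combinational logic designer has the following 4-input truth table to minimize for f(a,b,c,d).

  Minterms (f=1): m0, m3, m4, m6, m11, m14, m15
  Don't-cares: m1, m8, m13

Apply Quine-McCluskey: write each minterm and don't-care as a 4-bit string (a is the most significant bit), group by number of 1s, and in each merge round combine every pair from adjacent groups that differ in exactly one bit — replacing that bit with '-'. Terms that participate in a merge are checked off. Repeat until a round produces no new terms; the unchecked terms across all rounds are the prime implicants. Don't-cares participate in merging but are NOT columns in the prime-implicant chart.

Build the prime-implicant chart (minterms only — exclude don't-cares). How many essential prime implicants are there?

0

Round 0: 0000✓ 0001✓ 0011✓ 0100✓ 0110✓ 1000✓ 1011✓ 1101✓ 1110✓ 1111✓
Round 1: -000 -011 -110 0-00 00-1 000- 01-0 1-11 11-1 111-
PIs = {-000, -011, -110, 0-00, 00-1, 000-, 01-0, 1-11, 11-1, 111-}
Coverage chart:
  m0: -000,0-00,000-
  m3: -011,00-1
  m4: 0-00,01-0
  m6: -110,01-0
  m11: -011,1-11
  m14: -110,111-
  m15: 1-11,11-1,111-
(no essential prime implicants)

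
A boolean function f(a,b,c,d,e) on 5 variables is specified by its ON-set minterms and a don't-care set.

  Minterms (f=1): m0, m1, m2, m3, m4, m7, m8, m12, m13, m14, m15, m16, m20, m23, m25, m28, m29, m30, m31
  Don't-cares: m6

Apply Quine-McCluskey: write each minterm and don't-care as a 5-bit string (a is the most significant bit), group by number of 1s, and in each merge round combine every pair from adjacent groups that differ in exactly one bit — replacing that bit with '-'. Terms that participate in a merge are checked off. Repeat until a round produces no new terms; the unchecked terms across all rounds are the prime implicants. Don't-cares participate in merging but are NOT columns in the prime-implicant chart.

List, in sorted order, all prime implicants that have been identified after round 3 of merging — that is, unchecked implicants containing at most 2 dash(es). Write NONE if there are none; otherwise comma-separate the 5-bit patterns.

--100, --111, -0-00, 0--00, 0-1-0, 0-11-, 00--0, 00-1-, 000--, 11-01

Round 0: 00000✓ 00001✓ 00010✓ 00011✓ 00100✓ 00110✓ 00111✓ 01000✓ 01100✓ 01101✓ 01110✓ 01111✓ 10000✓ 10100✓ 10111✓ 11001✓ 11100✓ 11101✓ 11110✓ 11111✓
Round 1: -0000✓ -0100✓ -0111✓ -1100✓ -1101✓ -1110✓ -1111✓ 0-000✓ 0-100✓ 0-110✓ 0-111✓ 00-00✓ 00-10✓ 00-11✓ 000-0✓ 000-1✓ 0000-✓ 0001-✓ 001-0✓ 0011-✓ 01-00✓ 011-0✓ 011-1✓ 0110-✓ 0111-✓ 1-100✓ 1-111✓ 10-00✓ 11-01 111-0✓ 111-1✓ 1110-✓ 1111-✓
Round 2: --100 --111 -0-00 -11-0✓ -11-1✓ -110-✓ -111-✓ 0--00 0-1-0 0-11- 00--0 00-1- 000-- 011--✓ 111--✓
Round 3: -11--
PIs = {--100, --111, -0-00, -11--, 0--00, 0-1-0, 0-11-, 00--0, 00-1-, 000--, 11-01}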